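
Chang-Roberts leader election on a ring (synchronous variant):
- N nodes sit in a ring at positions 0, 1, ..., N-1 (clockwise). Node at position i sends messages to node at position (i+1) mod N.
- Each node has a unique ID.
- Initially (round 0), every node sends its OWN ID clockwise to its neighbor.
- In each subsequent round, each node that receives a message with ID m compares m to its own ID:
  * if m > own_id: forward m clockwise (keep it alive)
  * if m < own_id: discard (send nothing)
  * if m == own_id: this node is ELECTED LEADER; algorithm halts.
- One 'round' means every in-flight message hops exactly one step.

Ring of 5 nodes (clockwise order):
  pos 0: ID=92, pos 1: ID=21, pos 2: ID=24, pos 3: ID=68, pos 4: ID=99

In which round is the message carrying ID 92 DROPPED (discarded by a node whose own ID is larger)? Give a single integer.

Round 1: pos1(id21) recv 92: fwd; pos2(id24) recv 21: drop; pos3(id68) recv 24: drop; pos4(id99) recv 68: drop; pos0(id92) recv 99: fwd
Round 2: pos2(id24) recv 92: fwd; pos1(id21) recv 99: fwd
Round 3: pos3(id68) recv 92: fwd; pos2(id24) recv 99: fwd
Round 4: pos4(id99) recv 92: drop; pos3(id68) recv 99: fwd
Round 5: pos4(id99) recv 99: ELECTED
Message ID 92 originates at pos 0; dropped at pos 4 in round 4

Answer: 4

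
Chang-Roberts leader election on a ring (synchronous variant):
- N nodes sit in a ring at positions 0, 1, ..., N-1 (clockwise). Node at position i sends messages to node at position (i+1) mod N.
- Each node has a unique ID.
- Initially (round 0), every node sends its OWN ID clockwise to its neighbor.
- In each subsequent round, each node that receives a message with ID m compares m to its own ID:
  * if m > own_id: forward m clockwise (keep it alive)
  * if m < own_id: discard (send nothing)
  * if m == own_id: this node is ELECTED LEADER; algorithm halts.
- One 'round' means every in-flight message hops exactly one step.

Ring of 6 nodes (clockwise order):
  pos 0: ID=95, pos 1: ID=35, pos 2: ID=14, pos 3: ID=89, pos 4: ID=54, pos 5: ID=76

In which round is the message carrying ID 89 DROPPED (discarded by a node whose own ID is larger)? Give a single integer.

Round 1: pos1(id35) recv 95: fwd; pos2(id14) recv 35: fwd; pos3(id89) recv 14: drop; pos4(id54) recv 89: fwd; pos5(id76) recv 54: drop; pos0(id95) recv 76: drop
Round 2: pos2(id14) recv 95: fwd; pos3(id89) recv 35: drop; pos5(id76) recv 89: fwd
Round 3: pos3(id89) recv 95: fwd; pos0(id95) recv 89: drop
Round 4: pos4(id54) recv 95: fwd
Round 5: pos5(id76) recv 95: fwd
Round 6: pos0(id95) recv 95: ELECTED
Message ID 89 originates at pos 3; dropped at pos 0 in round 3

Answer: 3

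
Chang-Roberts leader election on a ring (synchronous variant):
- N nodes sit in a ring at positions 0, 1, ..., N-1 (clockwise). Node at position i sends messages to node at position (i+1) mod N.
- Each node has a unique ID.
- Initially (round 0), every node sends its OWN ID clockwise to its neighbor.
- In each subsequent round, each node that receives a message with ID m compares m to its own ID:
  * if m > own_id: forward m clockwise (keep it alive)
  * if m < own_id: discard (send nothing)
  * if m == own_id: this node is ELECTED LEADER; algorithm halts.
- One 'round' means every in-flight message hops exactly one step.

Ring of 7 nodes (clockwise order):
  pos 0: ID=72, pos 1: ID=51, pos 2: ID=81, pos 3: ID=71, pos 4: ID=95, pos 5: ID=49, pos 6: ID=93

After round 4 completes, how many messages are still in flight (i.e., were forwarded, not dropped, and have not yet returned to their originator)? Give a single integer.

Answer: 2

Derivation:
Round 1: pos1(id51) recv 72: fwd; pos2(id81) recv 51: drop; pos3(id71) recv 81: fwd; pos4(id95) recv 71: drop; pos5(id49) recv 95: fwd; pos6(id93) recv 49: drop; pos0(id72) recv 93: fwd
Round 2: pos2(id81) recv 72: drop; pos4(id95) recv 81: drop; pos6(id93) recv 95: fwd; pos1(id51) recv 93: fwd
Round 3: pos0(id72) recv 95: fwd; pos2(id81) recv 93: fwd
Round 4: pos1(id51) recv 95: fwd; pos3(id71) recv 93: fwd
After round 4: 2 messages still in flight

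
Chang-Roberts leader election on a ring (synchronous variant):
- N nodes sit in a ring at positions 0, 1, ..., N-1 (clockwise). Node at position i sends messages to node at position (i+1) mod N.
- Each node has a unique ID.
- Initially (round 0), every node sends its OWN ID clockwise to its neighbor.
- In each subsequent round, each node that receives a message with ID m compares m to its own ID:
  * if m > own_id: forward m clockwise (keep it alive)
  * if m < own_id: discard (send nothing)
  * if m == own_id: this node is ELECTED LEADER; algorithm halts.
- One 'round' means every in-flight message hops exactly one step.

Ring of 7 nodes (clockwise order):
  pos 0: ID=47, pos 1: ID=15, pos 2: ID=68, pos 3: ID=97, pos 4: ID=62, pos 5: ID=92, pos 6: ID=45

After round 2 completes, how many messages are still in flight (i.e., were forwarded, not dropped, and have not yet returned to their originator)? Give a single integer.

Answer: 2

Derivation:
Round 1: pos1(id15) recv 47: fwd; pos2(id68) recv 15: drop; pos3(id97) recv 68: drop; pos4(id62) recv 97: fwd; pos5(id92) recv 62: drop; pos6(id45) recv 92: fwd; pos0(id47) recv 45: drop
Round 2: pos2(id68) recv 47: drop; pos5(id92) recv 97: fwd; pos0(id47) recv 92: fwd
After round 2: 2 messages still in flight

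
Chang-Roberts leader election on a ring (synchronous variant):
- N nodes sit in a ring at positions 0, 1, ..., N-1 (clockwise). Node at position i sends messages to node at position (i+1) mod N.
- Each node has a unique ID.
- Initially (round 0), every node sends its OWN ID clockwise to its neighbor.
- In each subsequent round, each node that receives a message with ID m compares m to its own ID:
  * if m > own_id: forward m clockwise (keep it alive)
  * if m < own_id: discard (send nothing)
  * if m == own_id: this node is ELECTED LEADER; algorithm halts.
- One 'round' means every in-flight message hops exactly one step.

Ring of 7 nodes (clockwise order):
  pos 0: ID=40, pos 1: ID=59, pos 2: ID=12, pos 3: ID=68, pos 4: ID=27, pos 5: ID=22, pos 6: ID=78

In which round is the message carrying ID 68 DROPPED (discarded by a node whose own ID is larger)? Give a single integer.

Answer: 3

Derivation:
Round 1: pos1(id59) recv 40: drop; pos2(id12) recv 59: fwd; pos3(id68) recv 12: drop; pos4(id27) recv 68: fwd; pos5(id22) recv 27: fwd; pos6(id78) recv 22: drop; pos0(id40) recv 78: fwd
Round 2: pos3(id68) recv 59: drop; pos5(id22) recv 68: fwd; pos6(id78) recv 27: drop; pos1(id59) recv 78: fwd
Round 3: pos6(id78) recv 68: drop; pos2(id12) recv 78: fwd
Round 4: pos3(id68) recv 78: fwd
Round 5: pos4(id27) recv 78: fwd
Round 6: pos5(id22) recv 78: fwd
Round 7: pos6(id78) recv 78: ELECTED
Message ID 68 originates at pos 3; dropped at pos 6 in round 3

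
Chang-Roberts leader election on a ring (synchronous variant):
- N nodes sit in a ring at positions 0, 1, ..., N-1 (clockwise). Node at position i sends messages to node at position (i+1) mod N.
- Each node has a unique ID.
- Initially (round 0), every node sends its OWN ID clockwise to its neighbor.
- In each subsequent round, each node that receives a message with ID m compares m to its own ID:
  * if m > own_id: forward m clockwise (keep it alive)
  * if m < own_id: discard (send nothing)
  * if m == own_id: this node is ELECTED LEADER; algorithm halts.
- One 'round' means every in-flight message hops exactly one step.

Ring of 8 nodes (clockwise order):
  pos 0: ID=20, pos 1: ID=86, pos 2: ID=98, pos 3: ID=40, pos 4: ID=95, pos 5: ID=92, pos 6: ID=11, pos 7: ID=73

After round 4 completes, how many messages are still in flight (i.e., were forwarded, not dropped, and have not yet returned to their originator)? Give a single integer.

Answer: 3

Derivation:
Round 1: pos1(id86) recv 20: drop; pos2(id98) recv 86: drop; pos3(id40) recv 98: fwd; pos4(id95) recv 40: drop; pos5(id92) recv 95: fwd; pos6(id11) recv 92: fwd; pos7(id73) recv 11: drop; pos0(id20) recv 73: fwd
Round 2: pos4(id95) recv 98: fwd; pos6(id11) recv 95: fwd; pos7(id73) recv 92: fwd; pos1(id86) recv 73: drop
Round 3: pos5(id92) recv 98: fwd; pos7(id73) recv 95: fwd; pos0(id20) recv 92: fwd
Round 4: pos6(id11) recv 98: fwd; pos0(id20) recv 95: fwd; pos1(id86) recv 92: fwd
After round 4: 3 messages still in flight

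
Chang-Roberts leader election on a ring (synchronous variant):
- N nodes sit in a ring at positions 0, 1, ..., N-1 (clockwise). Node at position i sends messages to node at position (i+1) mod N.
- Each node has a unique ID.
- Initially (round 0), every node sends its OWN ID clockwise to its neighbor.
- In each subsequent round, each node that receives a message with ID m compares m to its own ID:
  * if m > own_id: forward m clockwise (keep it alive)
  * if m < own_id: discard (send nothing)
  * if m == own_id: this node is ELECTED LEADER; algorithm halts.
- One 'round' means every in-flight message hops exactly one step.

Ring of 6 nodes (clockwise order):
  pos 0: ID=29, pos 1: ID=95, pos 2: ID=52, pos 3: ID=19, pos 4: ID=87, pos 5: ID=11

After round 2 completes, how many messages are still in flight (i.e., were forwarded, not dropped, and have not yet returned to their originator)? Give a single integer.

Answer: 2

Derivation:
Round 1: pos1(id95) recv 29: drop; pos2(id52) recv 95: fwd; pos3(id19) recv 52: fwd; pos4(id87) recv 19: drop; pos5(id11) recv 87: fwd; pos0(id29) recv 11: drop
Round 2: pos3(id19) recv 95: fwd; pos4(id87) recv 52: drop; pos0(id29) recv 87: fwd
After round 2: 2 messages still in flight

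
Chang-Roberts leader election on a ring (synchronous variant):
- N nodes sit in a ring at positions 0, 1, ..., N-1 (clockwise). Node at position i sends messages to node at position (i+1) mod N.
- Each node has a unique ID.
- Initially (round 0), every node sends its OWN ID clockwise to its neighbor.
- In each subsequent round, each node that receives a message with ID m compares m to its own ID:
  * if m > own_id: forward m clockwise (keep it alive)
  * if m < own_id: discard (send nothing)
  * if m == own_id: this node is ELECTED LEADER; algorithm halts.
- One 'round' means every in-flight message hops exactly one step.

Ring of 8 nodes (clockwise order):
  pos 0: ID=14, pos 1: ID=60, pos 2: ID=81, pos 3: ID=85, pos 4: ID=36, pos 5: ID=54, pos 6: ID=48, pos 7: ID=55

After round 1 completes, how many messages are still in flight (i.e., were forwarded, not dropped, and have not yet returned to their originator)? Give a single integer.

Answer: 3

Derivation:
Round 1: pos1(id60) recv 14: drop; pos2(id81) recv 60: drop; pos3(id85) recv 81: drop; pos4(id36) recv 85: fwd; pos5(id54) recv 36: drop; pos6(id48) recv 54: fwd; pos7(id55) recv 48: drop; pos0(id14) recv 55: fwd
After round 1: 3 messages still in flight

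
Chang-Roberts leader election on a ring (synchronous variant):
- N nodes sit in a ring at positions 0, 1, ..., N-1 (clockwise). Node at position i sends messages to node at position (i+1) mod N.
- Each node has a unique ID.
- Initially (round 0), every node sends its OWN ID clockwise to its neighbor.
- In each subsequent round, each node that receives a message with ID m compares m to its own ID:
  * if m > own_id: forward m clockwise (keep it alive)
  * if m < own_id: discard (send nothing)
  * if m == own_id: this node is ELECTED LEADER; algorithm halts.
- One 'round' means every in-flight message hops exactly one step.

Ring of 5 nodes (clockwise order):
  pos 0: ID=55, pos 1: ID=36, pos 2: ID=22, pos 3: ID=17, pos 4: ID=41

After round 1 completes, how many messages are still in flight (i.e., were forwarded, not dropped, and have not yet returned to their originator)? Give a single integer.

Round 1: pos1(id36) recv 55: fwd; pos2(id22) recv 36: fwd; pos3(id17) recv 22: fwd; pos4(id41) recv 17: drop; pos0(id55) recv 41: drop
After round 1: 3 messages still in flight

Answer: 3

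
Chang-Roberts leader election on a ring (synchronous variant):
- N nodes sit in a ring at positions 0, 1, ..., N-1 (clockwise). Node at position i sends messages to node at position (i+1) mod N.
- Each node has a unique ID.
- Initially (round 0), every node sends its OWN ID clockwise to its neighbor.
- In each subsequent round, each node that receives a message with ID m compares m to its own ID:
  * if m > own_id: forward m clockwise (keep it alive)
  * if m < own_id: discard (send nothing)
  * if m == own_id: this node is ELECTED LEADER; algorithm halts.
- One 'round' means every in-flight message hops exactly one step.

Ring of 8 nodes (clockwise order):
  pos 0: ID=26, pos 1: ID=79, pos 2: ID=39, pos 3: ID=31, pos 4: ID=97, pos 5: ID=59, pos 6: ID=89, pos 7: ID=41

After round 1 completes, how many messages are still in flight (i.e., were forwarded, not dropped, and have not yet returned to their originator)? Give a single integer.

Round 1: pos1(id79) recv 26: drop; pos2(id39) recv 79: fwd; pos3(id31) recv 39: fwd; pos4(id97) recv 31: drop; pos5(id59) recv 97: fwd; pos6(id89) recv 59: drop; pos7(id41) recv 89: fwd; pos0(id26) recv 41: fwd
After round 1: 5 messages still in flight

Answer: 5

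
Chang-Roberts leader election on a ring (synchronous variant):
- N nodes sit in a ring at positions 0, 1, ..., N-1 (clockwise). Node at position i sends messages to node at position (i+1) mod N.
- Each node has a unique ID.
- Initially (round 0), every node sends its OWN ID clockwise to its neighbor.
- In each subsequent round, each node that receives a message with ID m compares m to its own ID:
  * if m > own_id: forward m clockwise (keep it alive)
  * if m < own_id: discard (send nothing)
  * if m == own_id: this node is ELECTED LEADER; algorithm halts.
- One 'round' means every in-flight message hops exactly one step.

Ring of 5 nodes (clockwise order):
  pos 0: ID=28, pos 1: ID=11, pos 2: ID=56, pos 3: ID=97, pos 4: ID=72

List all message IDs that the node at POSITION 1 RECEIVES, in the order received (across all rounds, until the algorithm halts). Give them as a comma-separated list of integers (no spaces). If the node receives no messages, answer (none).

Round 1: pos1(id11) recv 28: fwd; pos2(id56) recv 11: drop; pos3(id97) recv 56: drop; pos4(id72) recv 97: fwd; pos0(id28) recv 72: fwd
Round 2: pos2(id56) recv 28: drop; pos0(id28) recv 97: fwd; pos1(id11) recv 72: fwd
Round 3: pos1(id11) recv 97: fwd; pos2(id56) recv 72: fwd
Round 4: pos2(id56) recv 97: fwd; pos3(id97) recv 72: drop
Round 5: pos3(id97) recv 97: ELECTED

Answer: 28,72,97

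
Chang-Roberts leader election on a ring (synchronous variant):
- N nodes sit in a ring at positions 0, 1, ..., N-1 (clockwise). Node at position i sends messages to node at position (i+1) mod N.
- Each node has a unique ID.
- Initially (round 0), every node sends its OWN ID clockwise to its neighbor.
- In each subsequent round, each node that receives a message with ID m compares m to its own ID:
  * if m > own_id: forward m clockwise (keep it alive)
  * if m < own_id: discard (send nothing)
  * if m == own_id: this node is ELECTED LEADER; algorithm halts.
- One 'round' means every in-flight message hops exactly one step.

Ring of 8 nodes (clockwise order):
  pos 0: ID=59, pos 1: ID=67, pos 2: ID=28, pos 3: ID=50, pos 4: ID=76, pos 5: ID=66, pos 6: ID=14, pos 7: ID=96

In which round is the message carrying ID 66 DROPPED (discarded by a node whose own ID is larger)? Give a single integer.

Answer: 2

Derivation:
Round 1: pos1(id67) recv 59: drop; pos2(id28) recv 67: fwd; pos3(id50) recv 28: drop; pos4(id76) recv 50: drop; pos5(id66) recv 76: fwd; pos6(id14) recv 66: fwd; pos7(id96) recv 14: drop; pos0(id59) recv 96: fwd
Round 2: pos3(id50) recv 67: fwd; pos6(id14) recv 76: fwd; pos7(id96) recv 66: drop; pos1(id67) recv 96: fwd
Round 3: pos4(id76) recv 67: drop; pos7(id96) recv 76: drop; pos2(id28) recv 96: fwd
Round 4: pos3(id50) recv 96: fwd
Round 5: pos4(id76) recv 96: fwd
Round 6: pos5(id66) recv 96: fwd
Round 7: pos6(id14) recv 96: fwd
Round 8: pos7(id96) recv 96: ELECTED
Message ID 66 originates at pos 5; dropped at pos 7 in round 2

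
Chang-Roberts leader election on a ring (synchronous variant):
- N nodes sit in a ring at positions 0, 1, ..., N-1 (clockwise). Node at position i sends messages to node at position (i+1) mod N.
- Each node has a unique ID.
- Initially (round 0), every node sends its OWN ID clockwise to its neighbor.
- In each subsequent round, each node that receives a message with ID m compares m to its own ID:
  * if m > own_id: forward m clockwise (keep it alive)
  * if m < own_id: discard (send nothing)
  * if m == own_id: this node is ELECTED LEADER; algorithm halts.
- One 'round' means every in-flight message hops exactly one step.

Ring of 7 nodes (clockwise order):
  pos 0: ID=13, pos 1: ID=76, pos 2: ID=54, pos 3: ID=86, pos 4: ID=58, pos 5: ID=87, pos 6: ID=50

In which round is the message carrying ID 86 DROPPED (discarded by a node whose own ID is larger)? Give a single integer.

Answer: 2

Derivation:
Round 1: pos1(id76) recv 13: drop; pos2(id54) recv 76: fwd; pos3(id86) recv 54: drop; pos4(id58) recv 86: fwd; pos5(id87) recv 58: drop; pos6(id50) recv 87: fwd; pos0(id13) recv 50: fwd
Round 2: pos3(id86) recv 76: drop; pos5(id87) recv 86: drop; pos0(id13) recv 87: fwd; pos1(id76) recv 50: drop
Round 3: pos1(id76) recv 87: fwd
Round 4: pos2(id54) recv 87: fwd
Round 5: pos3(id86) recv 87: fwd
Round 6: pos4(id58) recv 87: fwd
Round 7: pos5(id87) recv 87: ELECTED
Message ID 86 originates at pos 3; dropped at pos 5 in round 2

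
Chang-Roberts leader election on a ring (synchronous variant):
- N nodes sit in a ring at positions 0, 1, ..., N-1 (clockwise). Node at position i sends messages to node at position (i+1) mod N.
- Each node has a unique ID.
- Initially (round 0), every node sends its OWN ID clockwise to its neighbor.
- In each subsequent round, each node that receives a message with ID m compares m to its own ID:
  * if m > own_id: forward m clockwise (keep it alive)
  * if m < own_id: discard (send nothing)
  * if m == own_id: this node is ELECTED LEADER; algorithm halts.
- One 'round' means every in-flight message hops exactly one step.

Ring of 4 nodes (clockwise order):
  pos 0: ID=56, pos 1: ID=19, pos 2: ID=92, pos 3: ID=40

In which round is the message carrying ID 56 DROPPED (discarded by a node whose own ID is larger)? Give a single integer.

Answer: 2

Derivation:
Round 1: pos1(id19) recv 56: fwd; pos2(id92) recv 19: drop; pos3(id40) recv 92: fwd; pos0(id56) recv 40: drop
Round 2: pos2(id92) recv 56: drop; pos0(id56) recv 92: fwd
Round 3: pos1(id19) recv 92: fwd
Round 4: pos2(id92) recv 92: ELECTED
Message ID 56 originates at pos 0; dropped at pos 2 in round 2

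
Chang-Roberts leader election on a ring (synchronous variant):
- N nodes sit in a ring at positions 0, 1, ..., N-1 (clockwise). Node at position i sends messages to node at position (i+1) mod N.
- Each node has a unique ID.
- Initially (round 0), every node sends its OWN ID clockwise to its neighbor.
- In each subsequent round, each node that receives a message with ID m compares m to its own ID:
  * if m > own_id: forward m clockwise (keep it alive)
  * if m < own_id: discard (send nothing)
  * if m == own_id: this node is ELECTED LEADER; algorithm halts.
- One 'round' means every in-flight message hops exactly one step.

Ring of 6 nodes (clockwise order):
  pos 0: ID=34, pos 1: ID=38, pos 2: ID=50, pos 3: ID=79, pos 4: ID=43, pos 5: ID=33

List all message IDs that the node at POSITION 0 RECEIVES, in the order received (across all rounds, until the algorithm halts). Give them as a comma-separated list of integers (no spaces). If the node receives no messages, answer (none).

Round 1: pos1(id38) recv 34: drop; pos2(id50) recv 38: drop; pos3(id79) recv 50: drop; pos4(id43) recv 79: fwd; pos5(id33) recv 43: fwd; pos0(id34) recv 33: drop
Round 2: pos5(id33) recv 79: fwd; pos0(id34) recv 43: fwd
Round 3: pos0(id34) recv 79: fwd; pos1(id38) recv 43: fwd
Round 4: pos1(id38) recv 79: fwd; pos2(id50) recv 43: drop
Round 5: pos2(id50) recv 79: fwd
Round 6: pos3(id79) recv 79: ELECTED

Answer: 33,43,79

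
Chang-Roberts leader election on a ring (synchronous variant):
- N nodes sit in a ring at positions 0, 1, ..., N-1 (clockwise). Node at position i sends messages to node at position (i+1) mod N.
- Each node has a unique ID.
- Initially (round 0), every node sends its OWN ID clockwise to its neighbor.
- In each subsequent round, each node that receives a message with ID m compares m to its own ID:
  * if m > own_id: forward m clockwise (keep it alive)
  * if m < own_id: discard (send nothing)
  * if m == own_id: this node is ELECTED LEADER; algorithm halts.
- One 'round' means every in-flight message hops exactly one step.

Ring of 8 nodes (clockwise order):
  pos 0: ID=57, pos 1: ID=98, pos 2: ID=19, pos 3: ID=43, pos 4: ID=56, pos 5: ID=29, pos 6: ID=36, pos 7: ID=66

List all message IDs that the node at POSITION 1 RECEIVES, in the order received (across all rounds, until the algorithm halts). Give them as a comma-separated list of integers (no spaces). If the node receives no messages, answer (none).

Answer: 57,66,98

Derivation:
Round 1: pos1(id98) recv 57: drop; pos2(id19) recv 98: fwd; pos3(id43) recv 19: drop; pos4(id56) recv 43: drop; pos5(id29) recv 56: fwd; pos6(id36) recv 29: drop; pos7(id66) recv 36: drop; pos0(id57) recv 66: fwd
Round 2: pos3(id43) recv 98: fwd; pos6(id36) recv 56: fwd; pos1(id98) recv 66: drop
Round 3: pos4(id56) recv 98: fwd; pos7(id66) recv 56: drop
Round 4: pos5(id29) recv 98: fwd
Round 5: pos6(id36) recv 98: fwd
Round 6: pos7(id66) recv 98: fwd
Round 7: pos0(id57) recv 98: fwd
Round 8: pos1(id98) recv 98: ELECTED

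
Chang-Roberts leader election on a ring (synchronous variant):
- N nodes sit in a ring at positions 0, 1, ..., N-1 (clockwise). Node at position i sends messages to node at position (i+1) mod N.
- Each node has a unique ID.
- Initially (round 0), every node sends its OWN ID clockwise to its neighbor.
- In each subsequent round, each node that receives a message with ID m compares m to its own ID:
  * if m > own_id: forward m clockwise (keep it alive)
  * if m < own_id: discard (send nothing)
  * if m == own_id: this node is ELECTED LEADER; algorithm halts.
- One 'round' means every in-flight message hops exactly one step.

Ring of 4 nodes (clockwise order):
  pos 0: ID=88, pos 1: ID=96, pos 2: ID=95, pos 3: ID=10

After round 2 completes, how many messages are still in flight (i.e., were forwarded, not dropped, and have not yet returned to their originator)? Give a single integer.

Answer: 2

Derivation:
Round 1: pos1(id96) recv 88: drop; pos2(id95) recv 96: fwd; pos3(id10) recv 95: fwd; pos0(id88) recv 10: drop
Round 2: pos3(id10) recv 96: fwd; pos0(id88) recv 95: fwd
After round 2: 2 messages still in flight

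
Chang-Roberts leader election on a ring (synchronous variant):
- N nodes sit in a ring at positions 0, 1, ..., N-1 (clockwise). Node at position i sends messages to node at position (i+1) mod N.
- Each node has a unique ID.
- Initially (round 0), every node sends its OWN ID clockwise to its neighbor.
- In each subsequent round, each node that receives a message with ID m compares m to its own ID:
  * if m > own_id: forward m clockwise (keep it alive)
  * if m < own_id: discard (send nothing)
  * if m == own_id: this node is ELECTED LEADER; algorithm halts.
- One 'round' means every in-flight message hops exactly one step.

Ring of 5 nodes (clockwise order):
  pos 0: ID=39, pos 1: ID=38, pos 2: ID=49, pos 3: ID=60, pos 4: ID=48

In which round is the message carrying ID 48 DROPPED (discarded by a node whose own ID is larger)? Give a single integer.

Answer: 3

Derivation:
Round 1: pos1(id38) recv 39: fwd; pos2(id49) recv 38: drop; pos3(id60) recv 49: drop; pos4(id48) recv 60: fwd; pos0(id39) recv 48: fwd
Round 2: pos2(id49) recv 39: drop; pos0(id39) recv 60: fwd; pos1(id38) recv 48: fwd
Round 3: pos1(id38) recv 60: fwd; pos2(id49) recv 48: drop
Round 4: pos2(id49) recv 60: fwd
Round 5: pos3(id60) recv 60: ELECTED
Message ID 48 originates at pos 4; dropped at pos 2 in round 3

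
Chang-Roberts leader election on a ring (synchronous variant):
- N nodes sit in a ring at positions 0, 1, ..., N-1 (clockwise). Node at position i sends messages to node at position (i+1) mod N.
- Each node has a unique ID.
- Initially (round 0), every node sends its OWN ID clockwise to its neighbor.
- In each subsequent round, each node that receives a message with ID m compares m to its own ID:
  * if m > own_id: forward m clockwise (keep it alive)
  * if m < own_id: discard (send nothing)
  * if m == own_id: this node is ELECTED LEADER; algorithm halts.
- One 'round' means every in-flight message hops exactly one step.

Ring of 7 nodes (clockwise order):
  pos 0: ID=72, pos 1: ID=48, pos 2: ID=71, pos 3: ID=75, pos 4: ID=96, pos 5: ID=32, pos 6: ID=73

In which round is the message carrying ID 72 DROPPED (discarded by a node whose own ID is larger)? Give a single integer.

Round 1: pos1(id48) recv 72: fwd; pos2(id71) recv 48: drop; pos3(id75) recv 71: drop; pos4(id96) recv 75: drop; pos5(id32) recv 96: fwd; pos6(id73) recv 32: drop; pos0(id72) recv 73: fwd
Round 2: pos2(id71) recv 72: fwd; pos6(id73) recv 96: fwd; pos1(id48) recv 73: fwd
Round 3: pos3(id75) recv 72: drop; pos0(id72) recv 96: fwd; pos2(id71) recv 73: fwd
Round 4: pos1(id48) recv 96: fwd; pos3(id75) recv 73: drop
Round 5: pos2(id71) recv 96: fwd
Round 6: pos3(id75) recv 96: fwd
Round 7: pos4(id96) recv 96: ELECTED
Message ID 72 originates at pos 0; dropped at pos 3 in round 3

Answer: 3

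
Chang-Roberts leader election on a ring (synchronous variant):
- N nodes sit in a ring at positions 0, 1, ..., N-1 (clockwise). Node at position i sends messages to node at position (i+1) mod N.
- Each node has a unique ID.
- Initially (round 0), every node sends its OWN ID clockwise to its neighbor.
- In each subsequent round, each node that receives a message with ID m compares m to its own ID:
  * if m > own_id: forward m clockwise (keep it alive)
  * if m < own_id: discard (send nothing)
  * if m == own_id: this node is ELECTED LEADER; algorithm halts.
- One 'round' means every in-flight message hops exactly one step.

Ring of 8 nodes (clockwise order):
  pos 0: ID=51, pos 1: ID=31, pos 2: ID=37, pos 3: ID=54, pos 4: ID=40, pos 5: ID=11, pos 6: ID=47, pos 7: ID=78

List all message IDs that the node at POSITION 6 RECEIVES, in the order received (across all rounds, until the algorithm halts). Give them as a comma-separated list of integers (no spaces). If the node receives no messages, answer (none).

Round 1: pos1(id31) recv 51: fwd; pos2(id37) recv 31: drop; pos3(id54) recv 37: drop; pos4(id40) recv 54: fwd; pos5(id11) recv 40: fwd; pos6(id47) recv 11: drop; pos7(id78) recv 47: drop; pos0(id51) recv 78: fwd
Round 2: pos2(id37) recv 51: fwd; pos5(id11) recv 54: fwd; pos6(id47) recv 40: drop; pos1(id31) recv 78: fwd
Round 3: pos3(id54) recv 51: drop; pos6(id47) recv 54: fwd; pos2(id37) recv 78: fwd
Round 4: pos7(id78) recv 54: drop; pos3(id54) recv 78: fwd
Round 5: pos4(id40) recv 78: fwd
Round 6: pos5(id11) recv 78: fwd
Round 7: pos6(id47) recv 78: fwd
Round 8: pos7(id78) recv 78: ELECTED

Answer: 11,40,54,78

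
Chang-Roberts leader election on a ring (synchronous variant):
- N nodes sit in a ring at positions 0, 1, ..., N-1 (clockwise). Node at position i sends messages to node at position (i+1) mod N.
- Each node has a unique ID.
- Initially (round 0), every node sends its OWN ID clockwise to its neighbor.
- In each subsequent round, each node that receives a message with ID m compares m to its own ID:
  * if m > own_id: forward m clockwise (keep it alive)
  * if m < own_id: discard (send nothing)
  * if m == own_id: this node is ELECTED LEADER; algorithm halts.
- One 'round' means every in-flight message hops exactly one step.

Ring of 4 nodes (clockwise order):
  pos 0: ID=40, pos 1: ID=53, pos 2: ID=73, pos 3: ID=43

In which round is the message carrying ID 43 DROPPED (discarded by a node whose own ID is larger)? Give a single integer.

Round 1: pos1(id53) recv 40: drop; pos2(id73) recv 53: drop; pos3(id43) recv 73: fwd; pos0(id40) recv 43: fwd
Round 2: pos0(id40) recv 73: fwd; pos1(id53) recv 43: drop
Round 3: pos1(id53) recv 73: fwd
Round 4: pos2(id73) recv 73: ELECTED
Message ID 43 originates at pos 3; dropped at pos 1 in round 2

Answer: 2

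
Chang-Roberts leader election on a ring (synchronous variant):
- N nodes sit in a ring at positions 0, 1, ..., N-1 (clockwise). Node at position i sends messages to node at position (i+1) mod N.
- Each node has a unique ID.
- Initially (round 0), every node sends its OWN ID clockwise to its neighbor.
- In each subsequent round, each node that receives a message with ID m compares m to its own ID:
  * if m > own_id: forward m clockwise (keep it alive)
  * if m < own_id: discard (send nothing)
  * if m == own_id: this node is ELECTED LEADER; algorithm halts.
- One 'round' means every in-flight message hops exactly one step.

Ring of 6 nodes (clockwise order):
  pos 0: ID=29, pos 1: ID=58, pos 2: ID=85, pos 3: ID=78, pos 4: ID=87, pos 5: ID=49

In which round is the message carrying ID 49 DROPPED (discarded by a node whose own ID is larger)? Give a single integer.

Round 1: pos1(id58) recv 29: drop; pos2(id85) recv 58: drop; pos3(id78) recv 85: fwd; pos4(id87) recv 78: drop; pos5(id49) recv 87: fwd; pos0(id29) recv 49: fwd
Round 2: pos4(id87) recv 85: drop; pos0(id29) recv 87: fwd; pos1(id58) recv 49: drop
Round 3: pos1(id58) recv 87: fwd
Round 4: pos2(id85) recv 87: fwd
Round 5: pos3(id78) recv 87: fwd
Round 6: pos4(id87) recv 87: ELECTED
Message ID 49 originates at pos 5; dropped at pos 1 in round 2

Answer: 2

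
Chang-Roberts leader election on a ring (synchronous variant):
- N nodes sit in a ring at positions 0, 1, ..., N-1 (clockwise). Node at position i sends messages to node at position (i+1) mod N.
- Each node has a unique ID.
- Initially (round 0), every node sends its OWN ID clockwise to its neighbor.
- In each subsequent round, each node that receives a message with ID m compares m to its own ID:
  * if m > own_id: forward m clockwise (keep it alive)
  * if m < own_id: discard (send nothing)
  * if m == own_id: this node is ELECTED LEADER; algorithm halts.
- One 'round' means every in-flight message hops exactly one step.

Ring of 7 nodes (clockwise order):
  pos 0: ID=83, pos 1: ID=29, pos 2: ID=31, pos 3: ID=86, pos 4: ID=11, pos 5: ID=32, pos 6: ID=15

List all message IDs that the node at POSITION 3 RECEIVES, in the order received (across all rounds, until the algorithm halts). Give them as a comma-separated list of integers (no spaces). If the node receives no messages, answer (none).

Answer: 31,83,86

Derivation:
Round 1: pos1(id29) recv 83: fwd; pos2(id31) recv 29: drop; pos3(id86) recv 31: drop; pos4(id11) recv 86: fwd; pos5(id32) recv 11: drop; pos6(id15) recv 32: fwd; pos0(id83) recv 15: drop
Round 2: pos2(id31) recv 83: fwd; pos5(id32) recv 86: fwd; pos0(id83) recv 32: drop
Round 3: pos3(id86) recv 83: drop; pos6(id15) recv 86: fwd
Round 4: pos0(id83) recv 86: fwd
Round 5: pos1(id29) recv 86: fwd
Round 6: pos2(id31) recv 86: fwd
Round 7: pos3(id86) recv 86: ELECTED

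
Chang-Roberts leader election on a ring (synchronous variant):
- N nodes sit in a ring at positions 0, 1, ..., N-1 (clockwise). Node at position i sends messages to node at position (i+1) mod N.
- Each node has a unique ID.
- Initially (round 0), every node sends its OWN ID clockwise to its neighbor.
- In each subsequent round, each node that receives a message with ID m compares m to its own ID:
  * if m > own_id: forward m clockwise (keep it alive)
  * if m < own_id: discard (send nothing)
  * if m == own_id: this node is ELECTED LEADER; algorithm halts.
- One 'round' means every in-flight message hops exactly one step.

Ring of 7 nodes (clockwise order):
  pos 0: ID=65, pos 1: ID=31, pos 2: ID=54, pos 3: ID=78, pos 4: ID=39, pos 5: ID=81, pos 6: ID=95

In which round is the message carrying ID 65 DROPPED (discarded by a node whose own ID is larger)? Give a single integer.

Round 1: pos1(id31) recv 65: fwd; pos2(id54) recv 31: drop; pos3(id78) recv 54: drop; pos4(id39) recv 78: fwd; pos5(id81) recv 39: drop; pos6(id95) recv 81: drop; pos0(id65) recv 95: fwd
Round 2: pos2(id54) recv 65: fwd; pos5(id81) recv 78: drop; pos1(id31) recv 95: fwd
Round 3: pos3(id78) recv 65: drop; pos2(id54) recv 95: fwd
Round 4: pos3(id78) recv 95: fwd
Round 5: pos4(id39) recv 95: fwd
Round 6: pos5(id81) recv 95: fwd
Round 7: pos6(id95) recv 95: ELECTED
Message ID 65 originates at pos 0; dropped at pos 3 in round 3

Answer: 3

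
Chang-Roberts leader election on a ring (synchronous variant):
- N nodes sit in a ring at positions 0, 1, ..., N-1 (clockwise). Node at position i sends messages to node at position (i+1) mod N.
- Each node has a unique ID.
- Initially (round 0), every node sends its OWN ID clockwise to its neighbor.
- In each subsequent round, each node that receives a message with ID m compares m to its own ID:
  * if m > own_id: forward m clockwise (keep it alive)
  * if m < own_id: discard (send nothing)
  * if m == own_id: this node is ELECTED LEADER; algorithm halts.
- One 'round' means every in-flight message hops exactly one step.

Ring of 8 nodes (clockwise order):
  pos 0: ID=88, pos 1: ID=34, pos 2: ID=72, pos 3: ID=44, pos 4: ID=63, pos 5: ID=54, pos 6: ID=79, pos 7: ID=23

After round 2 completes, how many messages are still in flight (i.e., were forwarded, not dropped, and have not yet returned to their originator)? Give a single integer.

Round 1: pos1(id34) recv 88: fwd; pos2(id72) recv 34: drop; pos3(id44) recv 72: fwd; pos4(id63) recv 44: drop; pos5(id54) recv 63: fwd; pos6(id79) recv 54: drop; pos7(id23) recv 79: fwd; pos0(id88) recv 23: drop
Round 2: pos2(id72) recv 88: fwd; pos4(id63) recv 72: fwd; pos6(id79) recv 63: drop; pos0(id88) recv 79: drop
After round 2: 2 messages still in flight

Answer: 2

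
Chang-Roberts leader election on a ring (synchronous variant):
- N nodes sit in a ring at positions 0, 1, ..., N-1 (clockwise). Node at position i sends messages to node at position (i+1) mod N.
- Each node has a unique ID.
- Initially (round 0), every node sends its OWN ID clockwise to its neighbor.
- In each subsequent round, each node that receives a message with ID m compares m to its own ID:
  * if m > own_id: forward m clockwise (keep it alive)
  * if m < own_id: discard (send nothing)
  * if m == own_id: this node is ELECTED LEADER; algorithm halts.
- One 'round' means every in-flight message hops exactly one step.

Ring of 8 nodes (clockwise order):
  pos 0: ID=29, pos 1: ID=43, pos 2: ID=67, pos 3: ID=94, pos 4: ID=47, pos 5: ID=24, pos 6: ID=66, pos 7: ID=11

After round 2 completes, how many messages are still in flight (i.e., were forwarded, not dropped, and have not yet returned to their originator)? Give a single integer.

Round 1: pos1(id43) recv 29: drop; pos2(id67) recv 43: drop; pos3(id94) recv 67: drop; pos4(id47) recv 94: fwd; pos5(id24) recv 47: fwd; pos6(id66) recv 24: drop; pos7(id11) recv 66: fwd; pos0(id29) recv 11: drop
Round 2: pos5(id24) recv 94: fwd; pos6(id66) recv 47: drop; pos0(id29) recv 66: fwd
After round 2: 2 messages still in flight

Answer: 2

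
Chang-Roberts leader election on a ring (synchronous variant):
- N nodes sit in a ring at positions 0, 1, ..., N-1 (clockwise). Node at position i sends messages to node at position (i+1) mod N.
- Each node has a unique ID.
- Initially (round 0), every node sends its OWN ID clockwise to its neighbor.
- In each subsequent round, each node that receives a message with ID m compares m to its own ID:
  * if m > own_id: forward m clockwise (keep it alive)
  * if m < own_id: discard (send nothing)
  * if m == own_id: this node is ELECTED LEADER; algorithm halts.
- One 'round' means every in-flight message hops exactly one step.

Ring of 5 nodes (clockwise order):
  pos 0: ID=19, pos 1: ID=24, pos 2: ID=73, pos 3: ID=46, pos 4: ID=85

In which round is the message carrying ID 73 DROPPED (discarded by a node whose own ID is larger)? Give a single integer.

Answer: 2

Derivation:
Round 1: pos1(id24) recv 19: drop; pos2(id73) recv 24: drop; pos3(id46) recv 73: fwd; pos4(id85) recv 46: drop; pos0(id19) recv 85: fwd
Round 2: pos4(id85) recv 73: drop; pos1(id24) recv 85: fwd
Round 3: pos2(id73) recv 85: fwd
Round 4: pos3(id46) recv 85: fwd
Round 5: pos4(id85) recv 85: ELECTED
Message ID 73 originates at pos 2; dropped at pos 4 in round 2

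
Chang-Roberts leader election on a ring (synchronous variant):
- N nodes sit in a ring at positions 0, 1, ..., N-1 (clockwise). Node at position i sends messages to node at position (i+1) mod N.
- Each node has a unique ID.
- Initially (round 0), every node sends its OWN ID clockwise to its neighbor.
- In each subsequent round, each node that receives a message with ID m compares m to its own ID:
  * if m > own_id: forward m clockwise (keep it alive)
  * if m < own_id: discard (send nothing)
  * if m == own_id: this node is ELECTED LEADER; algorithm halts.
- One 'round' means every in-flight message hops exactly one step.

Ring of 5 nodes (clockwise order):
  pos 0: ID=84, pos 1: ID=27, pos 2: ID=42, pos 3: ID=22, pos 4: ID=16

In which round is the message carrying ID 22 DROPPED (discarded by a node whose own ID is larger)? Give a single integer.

Round 1: pos1(id27) recv 84: fwd; pos2(id42) recv 27: drop; pos3(id22) recv 42: fwd; pos4(id16) recv 22: fwd; pos0(id84) recv 16: drop
Round 2: pos2(id42) recv 84: fwd; pos4(id16) recv 42: fwd; pos0(id84) recv 22: drop
Round 3: pos3(id22) recv 84: fwd; pos0(id84) recv 42: drop
Round 4: pos4(id16) recv 84: fwd
Round 5: pos0(id84) recv 84: ELECTED
Message ID 22 originates at pos 3; dropped at pos 0 in round 2

Answer: 2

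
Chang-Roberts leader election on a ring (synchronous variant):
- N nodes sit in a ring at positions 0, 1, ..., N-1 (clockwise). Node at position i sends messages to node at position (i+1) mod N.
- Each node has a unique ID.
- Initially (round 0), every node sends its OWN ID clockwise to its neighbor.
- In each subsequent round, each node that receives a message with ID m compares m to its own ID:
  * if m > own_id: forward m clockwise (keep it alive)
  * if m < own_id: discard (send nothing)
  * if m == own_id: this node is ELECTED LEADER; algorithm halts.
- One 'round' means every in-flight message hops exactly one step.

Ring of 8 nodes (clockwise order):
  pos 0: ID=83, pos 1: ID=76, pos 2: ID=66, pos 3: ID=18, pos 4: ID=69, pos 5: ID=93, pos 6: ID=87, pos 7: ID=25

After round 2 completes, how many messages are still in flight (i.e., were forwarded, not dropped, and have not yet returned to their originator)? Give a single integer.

Answer: 4

Derivation:
Round 1: pos1(id76) recv 83: fwd; pos2(id66) recv 76: fwd; pos3(id18) recv 66: fwd; pos4(id69) recv 18: drop; pos5(id93) recv 69: drop; pos6(id87) recv 93: fwd; pos7(id25) recv 87: fwd; pos0(id83) recv 25: drop
Round 2: pos2(id66) recv 83: fwd; pos3(id18) recv 76: fwd; pos4(id69) recv 66: drop; pos7(id25) recv 93: fwd; pos0(id83) recv 87: fwd
After round 2: 4 messages still in flight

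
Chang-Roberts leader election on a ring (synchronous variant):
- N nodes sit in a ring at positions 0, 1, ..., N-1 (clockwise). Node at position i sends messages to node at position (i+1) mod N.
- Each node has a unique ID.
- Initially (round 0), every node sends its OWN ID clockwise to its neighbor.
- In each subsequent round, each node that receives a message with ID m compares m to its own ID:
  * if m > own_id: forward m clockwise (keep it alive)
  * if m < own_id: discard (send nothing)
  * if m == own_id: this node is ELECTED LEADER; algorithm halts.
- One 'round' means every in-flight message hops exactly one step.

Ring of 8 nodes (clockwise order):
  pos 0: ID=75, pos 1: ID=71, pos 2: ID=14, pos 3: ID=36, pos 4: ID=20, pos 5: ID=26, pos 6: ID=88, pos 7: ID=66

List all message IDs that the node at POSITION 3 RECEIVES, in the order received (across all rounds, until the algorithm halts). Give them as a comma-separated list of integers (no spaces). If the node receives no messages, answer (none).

Answer: 14,71,75,88

Derivation:
Round 1: pos1(id71) recv 75: fwd; pos2(id14) recv 71: fwd; pos3(id36) recv 14: drop; pos4(id20) recv 36: fwd; pos5(id26) recv 20: drop; pos6(id88) recv 26: drop; pos7(id66) recv 88: fwd; pos0(id75) recv 66: drop
Round 2: pos2(id14) recv 75: fwd; pos3(id36) recv 71: fwd; pos5(id26) recv 36: fwd; pos0(id75) recv 88: fwd
Round 3: pos3(id36) recv 75: fwd; pos4(id20) recv 71: fwd; pos6(id88) recv 36: drop; pos1(id71) recv 88: fwd
Round 4: pos4(id20) recv 75: fwd; pos5(id26) recv 71: fwd; pos2(id14) recv 88: fwd
Round 5: pos5(id26) recv 75: fwd; pos6(id88) recv 71: drop; pos3(id36) recv 88: fwd
Round 6: pos6(id88) recv 75: drop; pos4(id20) recv 88: fwd
Round 7: pos5(id26) recv 88: fwd
Round 8: pos6(id88) recv 88: ELECTED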